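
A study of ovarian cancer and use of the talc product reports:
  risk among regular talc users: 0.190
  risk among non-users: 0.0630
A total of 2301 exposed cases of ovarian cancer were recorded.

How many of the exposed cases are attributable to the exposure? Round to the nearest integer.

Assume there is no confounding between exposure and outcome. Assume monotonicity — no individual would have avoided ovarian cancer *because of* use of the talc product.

Let p₁ = 0.19, p₀ = 0.063.
PN = (p₁ − p₀)/p₁ = (0.19 − 0.063) / 0.19 ≈ 0.66842.
Attributable cases ≈ PN × (exposed cases) = 0.66842 × 2301 ≈ 1538.04.

about 1538 cases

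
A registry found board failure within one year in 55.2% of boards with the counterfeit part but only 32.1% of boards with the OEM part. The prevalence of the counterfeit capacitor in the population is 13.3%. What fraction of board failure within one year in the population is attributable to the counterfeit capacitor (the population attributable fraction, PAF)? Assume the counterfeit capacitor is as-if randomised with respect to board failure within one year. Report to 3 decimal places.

PAF ≈ 0.087

p₁ = 0.552, p₀ = 0.321.
Overall risk P(Y=1) = π·p₁ + (1−π)·p₀ = 0.133×0.552 + 0.867×0.321 = 0.35172.
Under exogeneity, PAF = [P(Y=1) − p₀] / P(Y=1).
PAF = (0.35172 − 0.321) / 0.35172 ≈ 0.0873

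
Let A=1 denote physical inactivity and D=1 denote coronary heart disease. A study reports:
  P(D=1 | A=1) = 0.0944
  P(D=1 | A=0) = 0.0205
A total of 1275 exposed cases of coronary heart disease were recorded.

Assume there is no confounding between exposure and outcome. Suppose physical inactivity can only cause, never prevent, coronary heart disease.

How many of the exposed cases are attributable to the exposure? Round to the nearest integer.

Let p₁ = 0.0944, p₀ = 0.0205.
PN = (p₁ − p₀)/p₁ = (0.0944 − 0.0205) / 0.0944 ≈ 0.78284.
Attributable cases ≈ PN × (exposed cases) = 0.78284 × 1275 ≈ 998.12.

about 998 cases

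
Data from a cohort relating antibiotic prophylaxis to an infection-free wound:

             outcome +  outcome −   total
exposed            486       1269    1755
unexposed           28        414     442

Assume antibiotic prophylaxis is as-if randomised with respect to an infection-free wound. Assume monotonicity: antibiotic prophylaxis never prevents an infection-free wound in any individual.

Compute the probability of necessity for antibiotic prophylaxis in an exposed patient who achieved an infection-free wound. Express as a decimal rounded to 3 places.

p₁ = P(outcome | exposed) = 486/1755 = 0.27692
p₀ = P(outcome | unexposed) = 28/442 = 0.063348
Under exogeneity and monotonicity, PN = (p₁ − p₀)/p₁.
PN = (0.27692 − 0.063348) / 0.27692 ≈ 0.7712

PN ≈ 0.771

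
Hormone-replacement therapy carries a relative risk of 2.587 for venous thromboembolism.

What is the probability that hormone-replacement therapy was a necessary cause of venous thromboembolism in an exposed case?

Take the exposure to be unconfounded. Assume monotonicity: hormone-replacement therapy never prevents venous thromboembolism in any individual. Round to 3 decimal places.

PN ≈ 0.613

Under exogeneity and monotonicity, PN = (RR − 1) / RR = 1 − 1/RR.
PN = (2.587 − 1) / 2.587 = 1.587 / 2.587 ≈ 0.6135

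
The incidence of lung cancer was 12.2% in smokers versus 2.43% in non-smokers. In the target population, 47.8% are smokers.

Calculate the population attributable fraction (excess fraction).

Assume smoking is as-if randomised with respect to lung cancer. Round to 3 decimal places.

PAF ≈ 0.658

p₁ = 0.122, p₀ = 0.0243.
Overall risk P(Y=1) = π·p₁ + (1−π)·p₀ = 0.478×0.122 + 0.522×0.0243 = 0.071001.
Under exogeneity, PAF = [P(Y=1) − p₀] / P(Y=1).
PAF = (0.071001 − 0.0243) / 0.071001 ≈ 0.6577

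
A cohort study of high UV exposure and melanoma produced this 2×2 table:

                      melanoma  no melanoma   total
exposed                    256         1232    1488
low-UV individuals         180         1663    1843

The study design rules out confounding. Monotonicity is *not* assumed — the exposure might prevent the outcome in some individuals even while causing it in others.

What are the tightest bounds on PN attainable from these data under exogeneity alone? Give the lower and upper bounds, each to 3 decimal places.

0.432 ≤ PN ≤ 1.000

p₁ = P(outcome | exposed) = 256/1488 = 0.17204
p₀ = P(outcome | unexposed) = 180/1843 = 0.097667
Under exogeneity alone the bounds on PN are max{0,(p₁−p₀)/p₁} ≤ PN ≤ min{1,(1−p₀)/p₁}.
  lower = (p₁ − p₀)/p₁ = 0.074376 / 0.17204 ≈ 0.4323
  upper = min{1, (1 − p₀)/p₁} = 0.90233 / 0.17204 ≈ 5.2448 → capped at 1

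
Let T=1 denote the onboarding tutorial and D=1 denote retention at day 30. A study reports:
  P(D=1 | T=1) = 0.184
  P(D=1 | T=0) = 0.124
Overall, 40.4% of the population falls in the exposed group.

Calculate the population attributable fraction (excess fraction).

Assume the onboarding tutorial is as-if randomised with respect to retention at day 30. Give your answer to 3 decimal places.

PAF ≈ 0.164

Let p₁ = 0.184, p₀ = 0.124.
Overall risk P(Y=1) = π·p₁ + (1−π)·p₀ = 0.404×0.184 + 0.596×0.124 = 0.14824.
Under exogeneity, PAF = [P(Y=1) − p₀] / P(Y=1).
PAF = (0.14824 − 0.124) / 0.14824 ≈ 0.1635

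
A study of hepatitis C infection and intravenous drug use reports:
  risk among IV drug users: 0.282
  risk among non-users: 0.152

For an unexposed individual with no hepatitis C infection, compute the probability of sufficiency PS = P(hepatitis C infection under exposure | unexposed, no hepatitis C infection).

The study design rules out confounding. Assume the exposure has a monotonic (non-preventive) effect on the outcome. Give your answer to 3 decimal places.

PS ≈ 0.153

Let p₁ = 0.282, p₀ = 0.152.
Under exogeneity and monotonicity, PS = (p₁ − p₀) / (1 − p₀).
PS = (0.282 − 0.152) / (1 − 0.152) = 0.13 / 0.848 ≈ 0.1533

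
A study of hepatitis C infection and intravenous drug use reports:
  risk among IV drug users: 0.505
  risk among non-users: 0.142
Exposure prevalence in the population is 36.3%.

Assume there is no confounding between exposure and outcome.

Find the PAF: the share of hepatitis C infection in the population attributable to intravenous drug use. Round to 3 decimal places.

Let p₁ = 0.505, p₀ = 0.142.
Overall risk P(Y=1) = π·p₁ + (1−π)·p₀ = 0.363×0.505 + 0.637×0.142 = 0.27377.
Under exogeneity, PAF = [P(Y=1) − p₀] / P(Y=1).
PAF = (0.27377 − 0.142) / 0.27377 ≈ 0.4813

PAF ≈ 0.481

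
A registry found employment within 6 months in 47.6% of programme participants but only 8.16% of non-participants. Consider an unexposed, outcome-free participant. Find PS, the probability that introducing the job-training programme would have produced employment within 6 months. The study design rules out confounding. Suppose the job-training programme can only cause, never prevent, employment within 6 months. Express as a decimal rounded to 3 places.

PS ≈ 0.429

p₁ = 0.476, p₀ = 0.0816.
Under exogeneity and monotonicity, PS = (p₁ − p₀) / (1 − p₀).
PS = (0.476 − 0.0816) / (1 − 0.0816) = 0.3944 / 0.9184 ≈ 0.4294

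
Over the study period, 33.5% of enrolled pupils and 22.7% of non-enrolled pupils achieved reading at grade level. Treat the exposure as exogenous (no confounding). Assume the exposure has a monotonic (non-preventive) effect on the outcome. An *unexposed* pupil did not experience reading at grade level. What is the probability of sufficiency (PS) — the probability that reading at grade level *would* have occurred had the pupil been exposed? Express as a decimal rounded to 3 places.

p₁ = 0.335, p₀ = 0.227.
Under exogeneity and monotonicity, PS = (p₁ − p₀) / (1 − p₀).
PS = (0.335 − 0.227) / (1 − 0.227) = 0.108 / 0.773 ≈ 0.1397

PS ≈ 0.140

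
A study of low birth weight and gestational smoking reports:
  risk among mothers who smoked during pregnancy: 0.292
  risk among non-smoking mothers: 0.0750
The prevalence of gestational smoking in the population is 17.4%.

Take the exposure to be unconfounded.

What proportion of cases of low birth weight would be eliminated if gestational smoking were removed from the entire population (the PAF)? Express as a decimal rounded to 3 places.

Let p₁ = 0.292, p₀ = 0.075.
Overall risk P(Y=1) = π·p₁ + (1−π)·p₀ = 0.174×0.292 + 0.826×0.075 = 0.11276.
Under exogeneity, PAF = [P(Y=1) − p₀] / P(Y=1).
PAF = (0.11276 − 0.075) / 0.11276 ≈ 0.3349

PAF ≈ 0.335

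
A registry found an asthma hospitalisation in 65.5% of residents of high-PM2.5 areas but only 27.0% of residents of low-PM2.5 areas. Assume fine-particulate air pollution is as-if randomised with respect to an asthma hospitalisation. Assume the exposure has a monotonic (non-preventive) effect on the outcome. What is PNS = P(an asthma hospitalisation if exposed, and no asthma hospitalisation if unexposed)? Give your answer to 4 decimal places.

PNS ≈ 0.3850

p₁ = 0.655, p₀ = 0.27.
Under exogeneity and monotonicity, PNS = p₁ − p₀.
PNS = 0.655 − 0.27 = 0.385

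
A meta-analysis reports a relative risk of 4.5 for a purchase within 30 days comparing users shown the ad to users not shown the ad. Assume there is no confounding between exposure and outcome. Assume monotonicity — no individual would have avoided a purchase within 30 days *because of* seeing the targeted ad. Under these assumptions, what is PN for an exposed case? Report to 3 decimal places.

PN ≈ 0.778

Under exogeneity and monotonicity, PN = (RR − 1) / RR = 1 − 1/RR.
PN = (4.5 − 1) / 4.5 = 3.5 / 4.5 ≈ 0.7778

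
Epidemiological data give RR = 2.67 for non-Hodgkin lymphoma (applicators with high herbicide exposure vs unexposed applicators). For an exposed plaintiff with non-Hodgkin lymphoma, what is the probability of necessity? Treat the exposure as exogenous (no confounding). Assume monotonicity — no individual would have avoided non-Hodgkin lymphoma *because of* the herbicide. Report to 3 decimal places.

Under exogeneity and monotonicity, PN = (RR − 1) / RR = 1 − 1/RR.
PN = (2.67 − 1) / 2.67 = 1.67 / 2.67 ≈ 0.6255

PN ≈ 0.625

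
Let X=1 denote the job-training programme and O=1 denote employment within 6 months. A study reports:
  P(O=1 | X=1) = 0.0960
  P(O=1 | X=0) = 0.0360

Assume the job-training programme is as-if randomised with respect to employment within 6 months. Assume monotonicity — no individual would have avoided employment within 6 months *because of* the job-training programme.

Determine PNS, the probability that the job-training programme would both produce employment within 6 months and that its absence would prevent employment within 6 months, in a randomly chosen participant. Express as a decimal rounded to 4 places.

Let p₁ = 0.096, p₀ = 0.036.
Under exogeneity and monotonicity, PNS = p₁ − p₀.
PNS = 0.096 − 0.036 = 0.06

PNS ≈ 0.0600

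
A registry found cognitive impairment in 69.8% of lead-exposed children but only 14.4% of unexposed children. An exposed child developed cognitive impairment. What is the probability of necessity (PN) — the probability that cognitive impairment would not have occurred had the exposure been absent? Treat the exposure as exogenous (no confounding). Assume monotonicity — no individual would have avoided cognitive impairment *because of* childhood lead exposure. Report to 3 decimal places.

p₁ = 0.698, p₀ = 0.144.
Under exogeneity and monotonicity, PN = (p₁ − p₀) / p₁.
PN = (0.698 − 0.144) / 0.698 = 0.554 / 0.698 ≈ 0.7937

PN ≈ 0.794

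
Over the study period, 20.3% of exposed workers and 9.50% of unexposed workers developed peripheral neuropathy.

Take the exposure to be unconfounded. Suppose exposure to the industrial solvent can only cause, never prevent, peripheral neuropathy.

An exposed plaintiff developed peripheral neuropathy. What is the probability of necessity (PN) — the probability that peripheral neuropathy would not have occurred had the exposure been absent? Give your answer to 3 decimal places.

PN ≈ 0.532

p₁ = 0.203, p₀ = 0.095.
Under exogeneity and monotonicity, PN = (p₁ − p₀) / p₁.
PN = (0.203 − 0.095) / 0.203 = 0.108 / 0.203 ≈ 0.5320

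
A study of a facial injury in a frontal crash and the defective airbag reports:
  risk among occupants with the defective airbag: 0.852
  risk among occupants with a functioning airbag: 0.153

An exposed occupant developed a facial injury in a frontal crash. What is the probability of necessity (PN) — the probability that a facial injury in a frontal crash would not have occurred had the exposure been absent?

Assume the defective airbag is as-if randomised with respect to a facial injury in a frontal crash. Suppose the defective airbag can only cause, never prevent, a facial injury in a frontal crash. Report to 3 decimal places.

PN ≈ 0.820

Let p₁ = 0.852, p₀ = 0.153.
Under exogeneity and monotonicity, PN = (p₁ − p₀) / p₁.
PN = (0.852 − 0.153) / 0.852 = 0.699 / 0.852 ≈ 0.8204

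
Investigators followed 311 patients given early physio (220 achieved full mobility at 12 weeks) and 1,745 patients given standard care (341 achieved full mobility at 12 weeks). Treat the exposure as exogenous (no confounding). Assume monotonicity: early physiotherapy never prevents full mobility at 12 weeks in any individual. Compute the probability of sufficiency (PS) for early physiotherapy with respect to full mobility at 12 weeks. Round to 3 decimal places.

p₁ = P(outcome | exposed) = 220/311 = 0.7074
p₀ = P(outcome | unexposed) = 341/1745 = 0.19542
Under exogeneity and monotonicity, PS = (p₁ − p₀) / (1 − p₀).
PS = (0.7074 − 0.19542) / (1 − 0.19542) = 0.51198 / 0.80458 ≈ 0.6363

PS ≈ 0.636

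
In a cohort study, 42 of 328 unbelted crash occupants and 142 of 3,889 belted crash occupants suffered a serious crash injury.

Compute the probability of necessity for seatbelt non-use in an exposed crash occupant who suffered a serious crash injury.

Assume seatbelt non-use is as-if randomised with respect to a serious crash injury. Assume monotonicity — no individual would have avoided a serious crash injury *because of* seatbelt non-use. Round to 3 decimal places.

PN ≈ 0.715

p₁ = P(outcome | exposed) = 42/328 = 0.12805
p₀ = P(outcome | unexposed) = 142/3889 = 0.036513
Under exogeneity and monotonicity, PN = (p₁ − p₀) / p₁.
PN = (0.12805 − 0.036513) / 0.12805 = 0.091536 / 0.12805 ≈ 0.7148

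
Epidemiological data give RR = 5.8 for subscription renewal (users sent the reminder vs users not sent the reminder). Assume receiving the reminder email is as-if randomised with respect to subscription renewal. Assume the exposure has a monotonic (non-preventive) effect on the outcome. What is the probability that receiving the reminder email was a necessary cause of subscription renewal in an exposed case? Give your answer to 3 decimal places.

PN ≈ 0.828

Under exogeneity and monotonicity, PN = (RR − 1) / RR = 1 − 1/RR.
PN = (5.8 − 1) / 5.8 = 4.8 / 5.8 ≈ 0.8276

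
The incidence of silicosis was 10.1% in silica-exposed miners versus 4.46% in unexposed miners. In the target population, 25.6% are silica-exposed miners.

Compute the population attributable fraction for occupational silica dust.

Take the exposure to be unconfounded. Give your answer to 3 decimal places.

p₁ = 0.101, p₀ = 0.0446.
Overall risk P(Y=1) = π·p₁ + (1−π)·p₀ = 0.256×0.101 + 0.744×0.0446 = 0.059038.
Under exogeneity, PAF = [P(Y=1) − p₀] / P(Y=1).
PAF = (0.059038 − 0.0446) / 0.059038 ≈ 0.2446

PAF ≈ 0.245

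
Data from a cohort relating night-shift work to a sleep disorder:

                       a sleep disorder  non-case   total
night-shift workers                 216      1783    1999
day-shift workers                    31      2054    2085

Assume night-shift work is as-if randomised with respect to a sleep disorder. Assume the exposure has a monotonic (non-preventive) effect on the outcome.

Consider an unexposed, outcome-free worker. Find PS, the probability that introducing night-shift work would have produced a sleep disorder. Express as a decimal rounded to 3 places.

PS ≈ 0.095

p₁ = P(outcome | exposed) = 216/1999 = 0.10805
p₀ = P(outcome | unexposed) = 31/2085 = 0.014868
Under exogeneity and monotonicity, PS = (p₁ − p₀) / (1 − p₀).
PS = (0.10805 − 0.014868) / (1 − 0.014868) = 0.093186 / 0.98513 ≈ 0.0946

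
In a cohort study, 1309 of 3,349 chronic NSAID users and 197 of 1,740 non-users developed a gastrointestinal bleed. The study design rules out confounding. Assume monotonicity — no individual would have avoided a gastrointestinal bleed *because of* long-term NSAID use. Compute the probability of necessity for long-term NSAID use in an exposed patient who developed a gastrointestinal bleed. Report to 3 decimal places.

p₁ = P(outcome | exposed) = 1309/3349 = 0.39086
p₀ = P(outcome | unexposed) = 197/1740 = 0.11322
Under exogeneity and monotonicity, PN = (p₁ − p₀) / p₁.
PN = (0.39086 − 0.11322) / 0.39086 = 0.27764 / 0.39086 ≈ 0.7103

PN ≈ 0.710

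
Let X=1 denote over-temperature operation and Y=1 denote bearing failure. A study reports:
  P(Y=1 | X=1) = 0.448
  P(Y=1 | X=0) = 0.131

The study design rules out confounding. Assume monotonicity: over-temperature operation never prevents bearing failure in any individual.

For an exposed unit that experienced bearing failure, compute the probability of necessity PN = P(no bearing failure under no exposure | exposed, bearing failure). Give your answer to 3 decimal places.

Let p₁ = 0.448, p₀ = 0.131.
Under exogeneity and monotonicity, PN = (p₁ − p₀) / p₁.
PN = (0.448 − 0.131) / 0.448 = 0.317 / 0.448 ≈ 0.7076

PN ≈ 0.708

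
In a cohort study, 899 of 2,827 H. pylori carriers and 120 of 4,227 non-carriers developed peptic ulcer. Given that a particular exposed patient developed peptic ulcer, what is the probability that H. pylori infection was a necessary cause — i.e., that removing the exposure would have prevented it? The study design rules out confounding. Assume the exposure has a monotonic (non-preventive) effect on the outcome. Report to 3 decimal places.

PN ≈ 0.911

p₁ = P(outcome | exposed) = 899/2827 = 0.318
p₀ = P(outcome | unexposed) = 120/4227 = 0.028389
Under exogeneity and monotonicity, PN = (p₁ − p₀) / p₁.
PN = (0.318 − 0.028389) / 0.318 = 0.28962 / 0.318 ≈ 0.9107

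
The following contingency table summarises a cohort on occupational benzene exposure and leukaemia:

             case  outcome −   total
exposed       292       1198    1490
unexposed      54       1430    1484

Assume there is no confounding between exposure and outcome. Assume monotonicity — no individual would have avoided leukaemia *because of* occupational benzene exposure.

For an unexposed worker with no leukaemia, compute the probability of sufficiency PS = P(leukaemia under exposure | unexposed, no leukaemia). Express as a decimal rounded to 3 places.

p₁ = P(outcome | exposed) = 292/1490 = 0.19597
p₀ = P(outcome | unexposed) = 54/1484 = 0.036388
Under exogeneity and monotonicity, PS = (p₁ − p₀)/(1 − p₀).
PS = (0.19597 − 0.036388) / 0.96361 ≈ 0.1656

PS ≈ 0.166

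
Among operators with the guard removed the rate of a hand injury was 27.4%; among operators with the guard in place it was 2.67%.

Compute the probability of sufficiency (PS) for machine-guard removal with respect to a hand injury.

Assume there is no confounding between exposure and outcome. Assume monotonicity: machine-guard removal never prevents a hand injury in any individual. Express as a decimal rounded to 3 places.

p₁ = 0.274, p₀ = 0.0267.
Under exogeneity and monotonicity, PS = (p₁ − p₀) / (1 − p₀).
PS = (0.274 − 0.0267) / (1 − 0.0267) = 0.2473 / 0.9733 ≈ 0.2541

PS ≈ 0.254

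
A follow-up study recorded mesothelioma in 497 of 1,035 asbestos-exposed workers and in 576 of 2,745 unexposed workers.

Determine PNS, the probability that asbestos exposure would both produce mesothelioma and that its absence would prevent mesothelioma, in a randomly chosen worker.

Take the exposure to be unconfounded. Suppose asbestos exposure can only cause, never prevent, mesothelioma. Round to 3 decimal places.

PNS ≈ 0.270

p₁ = P(outcome | exposed) = 497/1035 = 0.48019
p₀ = P(outcome | unexposed) = 576/2745 = 0.20984
Under exogeneity and monotonicity, PNS = p₁ − p₀.
PNS = 0.48019 − 0.20984 = 0.27036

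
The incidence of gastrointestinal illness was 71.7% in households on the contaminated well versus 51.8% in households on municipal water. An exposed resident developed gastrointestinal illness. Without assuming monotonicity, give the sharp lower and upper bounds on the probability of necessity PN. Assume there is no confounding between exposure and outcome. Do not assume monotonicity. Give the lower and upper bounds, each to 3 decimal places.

p₁ = 0.717, p₀ = 0.518.
Under exogeneity alone the bounds on PN are max{0,(p₁−p₀)/p₁} ≤ PN ≤ min{1,(1−p₀)/p₁}.
  lower = (p₁ − p₀)/p₁ = 0.199 / 0.717 ≈ 0.2775
  upper = min{1, (1 − p₀)/p₁} = 0.482 / 0.717 ≈ 0.6722

0.278 ≤ PN ≤ 0.672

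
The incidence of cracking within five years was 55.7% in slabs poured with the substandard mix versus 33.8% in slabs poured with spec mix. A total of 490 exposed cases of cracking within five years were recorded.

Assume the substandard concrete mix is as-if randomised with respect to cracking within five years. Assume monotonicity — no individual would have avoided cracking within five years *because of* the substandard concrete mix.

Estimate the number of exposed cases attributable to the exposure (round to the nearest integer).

p₁ = 0.557, p₀ = 0.338.
PN = (p₁ − p₀)/p₁ = (0.557 − 0.338) / 0.557 ≈ 0.39318.
Attributable cases ≈ PN × (exposed cases) = 0.39318 × 490 ≈ 192.66.

about 193 cases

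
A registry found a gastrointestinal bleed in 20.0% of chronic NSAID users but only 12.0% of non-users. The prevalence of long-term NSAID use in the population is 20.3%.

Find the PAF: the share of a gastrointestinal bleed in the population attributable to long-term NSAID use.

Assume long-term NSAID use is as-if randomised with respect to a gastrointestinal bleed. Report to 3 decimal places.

p₁ = 0.2, p₀ = 0.12.
Overall risk P(Y=1) = π·p₁ + (1−π)·p₀ = 0.203×0.2 + 0.797×0.12 = 0.13624.
Under exogeneity, PAF = [P(Y=1) − p₀] / P(Y=1).
PAF = (0.13624 − 0.12) / 0.13624 ≈ 0.1192

PAF ≈ 0.119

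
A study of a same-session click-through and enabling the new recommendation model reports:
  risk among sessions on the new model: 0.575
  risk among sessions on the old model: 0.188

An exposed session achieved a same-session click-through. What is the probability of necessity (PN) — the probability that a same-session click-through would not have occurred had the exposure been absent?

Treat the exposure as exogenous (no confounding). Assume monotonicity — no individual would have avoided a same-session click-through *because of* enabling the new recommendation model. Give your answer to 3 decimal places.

PN ≈ 0.673

Let p₁ = 0.575, p₀ = 0.188.
Under exogeneity and monotonicity, PN = (p₁ − p₀) / p₁.
PN = (0.575 − 0.188) / 0.575 = 0.387 / 0.575 ≈ 0.6730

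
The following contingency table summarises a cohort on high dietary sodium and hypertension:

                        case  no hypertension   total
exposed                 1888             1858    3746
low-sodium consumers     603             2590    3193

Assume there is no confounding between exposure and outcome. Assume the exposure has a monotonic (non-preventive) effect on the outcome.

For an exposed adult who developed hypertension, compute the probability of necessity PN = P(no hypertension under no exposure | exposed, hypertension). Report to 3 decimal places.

p₁ = P(outcome | exposed) = 1888/3746 = 0.504
p₀ = P(outcome | unexposed) = 603/3193 = 0.18885
Under exogeneity and monotonicity, PN = (p₁ − p₀) / p₁.
PN = (0.504 − 0.18885) / 0.504 = 0.31515 / 0.504 ≈ 0.6253

PN ≈ 0.625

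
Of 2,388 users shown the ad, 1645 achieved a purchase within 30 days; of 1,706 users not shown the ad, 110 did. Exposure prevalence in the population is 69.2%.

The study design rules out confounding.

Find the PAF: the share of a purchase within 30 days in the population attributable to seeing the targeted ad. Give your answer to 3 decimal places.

PAF ≈ 0.870

p₁ = P(outcome | exposed) = 1645/2388 = 0.68886
p₀ = P(outcome | unexposed) = 110/1706 = 0.064478
Overall risk P(Y=1) = π·p₁ + (1−π)·p₀ = 0.692×0.68886 + 0.308×0.064478 = 0.49655.
Under exogeneity, PAF = [P(Y=1) − p₀] / P(Y=1).
PAF = (0.49655 − 0.064478) / 0.49655 ≈ 0.8701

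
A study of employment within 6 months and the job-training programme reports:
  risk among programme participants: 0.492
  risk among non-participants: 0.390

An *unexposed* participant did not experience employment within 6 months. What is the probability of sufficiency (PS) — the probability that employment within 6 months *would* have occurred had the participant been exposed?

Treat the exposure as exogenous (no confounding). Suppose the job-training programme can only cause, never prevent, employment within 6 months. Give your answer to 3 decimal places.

Let p₁ = 0.492, p₀ = 0.39.
Under exogeneity and monotonicity, PS = (p₁ − p₀) / (1 − p₀).
PS = (0.492 − 0.39) / (1 − 0.39) = 0.102 / 0.61 ≈ 0.1672

PS ≈ 0.167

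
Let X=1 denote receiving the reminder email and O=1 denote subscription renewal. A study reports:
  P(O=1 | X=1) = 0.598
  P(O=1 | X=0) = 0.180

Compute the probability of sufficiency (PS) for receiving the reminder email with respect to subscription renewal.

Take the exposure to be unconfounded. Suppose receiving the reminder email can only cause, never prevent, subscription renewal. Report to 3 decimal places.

PS ≈ 0.510

Let p₁ = 0.598, p₀ = 0.18.
Under exogeneity and monotonicity, PS = (p₁ − p₀) / (1 − p₀).
PS = (0.598 − 0.18) / (1 − 0.18) = 0.418 / 0.82 ≈ 0.5098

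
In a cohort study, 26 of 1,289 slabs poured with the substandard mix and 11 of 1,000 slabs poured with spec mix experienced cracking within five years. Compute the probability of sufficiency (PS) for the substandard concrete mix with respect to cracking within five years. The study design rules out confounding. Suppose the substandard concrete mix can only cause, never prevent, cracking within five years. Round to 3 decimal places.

p₁ = P(outcome | exposed) = 26/1289 = 0.020171
p₀ = P(outcome | unexposed) = 11/1000 = 0.011
Under exogeneity and monotonicity, PS = (p₁ − p₀) / (1 − p₀).
PS = (0.020171 − 0.011) / (1 − 0.011) = 0.0091707 / 0.989 ≈ 0.0093

PS ≈ 0.009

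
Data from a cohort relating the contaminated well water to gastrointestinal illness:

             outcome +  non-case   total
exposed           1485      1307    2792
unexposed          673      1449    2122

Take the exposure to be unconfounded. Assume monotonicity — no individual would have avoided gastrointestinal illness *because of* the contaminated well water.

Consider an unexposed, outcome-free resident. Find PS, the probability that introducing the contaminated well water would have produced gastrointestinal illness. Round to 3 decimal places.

p₁ = P(outcome | exposed) = 1485/2792 = 0.53188
p₀ = P(outcome | unexposed) = 673/2122 = 0.31715
Under exogeneity and monotonicity, PS = (p₁ − p₀) / (1 − p₀).
PS = (0.53188 − 0.31715) / (1 − 0.31715) = 0.21472 / 0.68285 ≈ 0.3145

PS ≈ 0.314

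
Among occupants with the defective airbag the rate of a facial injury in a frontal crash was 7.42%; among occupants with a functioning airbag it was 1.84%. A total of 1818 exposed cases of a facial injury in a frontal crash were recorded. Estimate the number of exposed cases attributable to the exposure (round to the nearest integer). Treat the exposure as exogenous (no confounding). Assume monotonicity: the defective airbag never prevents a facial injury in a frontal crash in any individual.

about 1367 cases

p₁ = 0.0742, p₀ = 0.0184.
PN = (p₁ − p₀)/p₁ = (0.0742 − 0.0184) / 0.0742 ≈ 0.75202.
Attributable cases ≈ PN × (exposed cases) = 0.75202 × 1818 ≈ 1367.18.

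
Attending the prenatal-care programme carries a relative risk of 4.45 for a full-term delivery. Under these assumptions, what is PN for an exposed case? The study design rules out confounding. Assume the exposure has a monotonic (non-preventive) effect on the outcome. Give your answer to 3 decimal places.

PN ≈ 0.775

Under exogeneity and monotonicity, PN = (RR − 1) / RR = 1 − 1/RR.
PN = (4.45 − 1) / 4.45 = 3.45 / 4.45 ≈ 0.7753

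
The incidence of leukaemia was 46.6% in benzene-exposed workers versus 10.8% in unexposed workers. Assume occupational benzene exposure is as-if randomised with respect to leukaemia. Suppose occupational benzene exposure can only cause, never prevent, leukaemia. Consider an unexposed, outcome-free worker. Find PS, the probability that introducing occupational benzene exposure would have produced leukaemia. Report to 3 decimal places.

p₁ = 0.466, p₀ = 0.108.
Under exogeneity and monotonicity, PS = (p₁ − p₀) / (1 − p₀).
PS = (0.466 − 0.108) / (1 − 0.108) = 0.358 / 0.892 ≈ 0.4013

PS ≈ 0.401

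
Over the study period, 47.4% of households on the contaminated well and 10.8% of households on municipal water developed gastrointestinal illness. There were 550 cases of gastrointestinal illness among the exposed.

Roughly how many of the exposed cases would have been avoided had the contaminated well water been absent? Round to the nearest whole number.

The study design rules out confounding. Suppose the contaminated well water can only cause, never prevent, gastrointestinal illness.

p₁ = 0.474, p₀ = 0.108.
PN = (p₁ − p₀)/p₁ = (0.474 − 0.108) / 0.474 ≈ 0.77215.
Attributable cases ≈ PN × (exposed cases) = 0.77215 × 550 ≈ 424.68.

about 425 cases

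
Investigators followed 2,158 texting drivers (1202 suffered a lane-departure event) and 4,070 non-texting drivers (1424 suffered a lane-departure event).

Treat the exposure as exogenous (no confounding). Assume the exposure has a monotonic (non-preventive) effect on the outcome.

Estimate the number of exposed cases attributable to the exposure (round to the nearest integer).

p₁ = P(outcome | exposed) = 1202/2158 = 0.557
p₀ = P(outcome | unexposed) = 1424/4070 = 0.34988
PN = (p₁ − p₀)/p₁ = (0.557 − 0.34988) / 0.557 ≈ 0.37185.
Attributable cases ≈ PN × (exposed cases) = 0.37185 × 1202 ≈ 446.97.

about 447 cases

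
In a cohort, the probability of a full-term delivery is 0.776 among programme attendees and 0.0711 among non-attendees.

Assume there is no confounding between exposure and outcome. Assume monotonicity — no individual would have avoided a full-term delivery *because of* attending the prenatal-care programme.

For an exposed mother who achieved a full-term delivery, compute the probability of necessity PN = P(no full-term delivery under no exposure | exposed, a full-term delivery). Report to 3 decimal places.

PN ≈ 0.908

Let p₁ = 0.776, p₀ = 0.0711.
Under exogeneity and monotonicity, PN = (p₁ − p₀) / p₁.
PN = (0.776 − 0.0711) / 0.776 = 0.7049 / 0.776 ≈ 0.9084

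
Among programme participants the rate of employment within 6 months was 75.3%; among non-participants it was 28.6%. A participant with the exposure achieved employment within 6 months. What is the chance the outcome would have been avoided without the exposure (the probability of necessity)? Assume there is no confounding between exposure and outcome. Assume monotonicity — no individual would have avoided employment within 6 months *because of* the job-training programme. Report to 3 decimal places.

p₁ = 0.753, p₀ = 0.286.
Under exogeneity and monotonicity, PN = (p₁ − p₀) / p₁.
PN = (0.753 − 0.286) / 0.753 = 0.467 / 0.753 ≈ 0.6202

PN ≈ 0.620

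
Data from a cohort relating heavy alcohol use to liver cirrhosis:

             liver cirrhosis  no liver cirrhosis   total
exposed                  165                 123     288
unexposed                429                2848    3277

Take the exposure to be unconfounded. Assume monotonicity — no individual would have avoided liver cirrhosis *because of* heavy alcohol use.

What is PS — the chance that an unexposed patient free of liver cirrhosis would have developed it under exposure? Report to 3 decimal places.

p₁ = P(outcome | exposed) = 165/288 = 0.57292
p₀ = P(outcome | unexposed) = 429/3277 = 0.13091
Under exogeneity and monotonicity, PS = (p₁ − p₀)/(1 − p₀).
PS = (0.57292 − 0.13091) / 0.86909 ≈ 0.5086

PS ≈ 0.509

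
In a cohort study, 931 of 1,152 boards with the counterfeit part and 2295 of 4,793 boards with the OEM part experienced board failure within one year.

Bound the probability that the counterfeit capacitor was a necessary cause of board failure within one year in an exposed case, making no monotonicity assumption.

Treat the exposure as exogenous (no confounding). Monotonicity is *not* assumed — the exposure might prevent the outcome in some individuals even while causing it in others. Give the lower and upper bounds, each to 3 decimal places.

0.408 ≤ PN ≤ 0.645

p₁ = P(outcome | exposed) = 931/1152 = 0.80816
p₀ = P(outcome | unexposed) = 2295/4793 = 0.47882
Under exogeneity alone the bounds on PN are max{0,(p₁−p₀)/p₁} ≤ PN ≤ min{1,(1−p₀)/p₁}.
  lower = (p₁ − p₀)/p₁ = 0.32934 / 0.80816 ≈ 0.4075
  upper = min{1, (1 − p₀)/p₁} = 0.52118 / 0.80816 ≈ 0.6449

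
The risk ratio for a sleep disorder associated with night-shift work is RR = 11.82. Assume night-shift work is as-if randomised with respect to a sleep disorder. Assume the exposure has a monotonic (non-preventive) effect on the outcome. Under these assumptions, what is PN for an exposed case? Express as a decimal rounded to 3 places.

Under exogeneity and monotonicity, PN = (RR − 1) / RR = 1 − 1/RR.
PN = (11.82 − 1) / 11.82 = 10.82 / 11.82 ≈ 0.9154

PN ≈ 0.915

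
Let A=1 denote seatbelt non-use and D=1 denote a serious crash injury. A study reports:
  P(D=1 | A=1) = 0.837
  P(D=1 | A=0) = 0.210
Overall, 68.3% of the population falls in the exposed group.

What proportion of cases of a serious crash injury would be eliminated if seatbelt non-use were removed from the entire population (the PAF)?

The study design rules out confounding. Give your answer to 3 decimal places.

Let p₁ = 0.837, p₀ = 0.21.
Overall risk P(Y=1) = π·p₁ + (1−π)·p₀ = 0.683×0.837 + 0.317×0.21 = 0.63824.
Under exogeneity, PAF = [P(Y=1) − p₀] / P(Y=1).
PAF = (0.63824 − 0.21) / 0.63824 ≈ 0.6710

PAF ≈ 0.671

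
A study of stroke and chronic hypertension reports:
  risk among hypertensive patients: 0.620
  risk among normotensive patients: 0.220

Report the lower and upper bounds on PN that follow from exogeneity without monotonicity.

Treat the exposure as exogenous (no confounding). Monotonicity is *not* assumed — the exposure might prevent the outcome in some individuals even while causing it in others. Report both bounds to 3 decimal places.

0.645 ≤ PN ≤ 1.000

Let p₁ = 0.62, p₀ = 0.22.
Under exogeneity alone the bounds on PN are max{0,(p₁−p₀)/p₁} ≤ PN ≤ min{1,(1−p₀)/p₁}.
  lower = (p₁ − p₀)/p₁ = 0.4 / 0.62 ≈ 0.6452
  upper = min{1, (1 − p₀)/p₁} = 0.78 / 0.62 ≈ 1.2581 → capped at 1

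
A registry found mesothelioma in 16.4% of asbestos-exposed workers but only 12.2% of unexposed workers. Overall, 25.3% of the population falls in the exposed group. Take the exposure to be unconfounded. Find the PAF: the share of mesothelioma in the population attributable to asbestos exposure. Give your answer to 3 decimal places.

PAF ≈ 0.080

p₁ = 0.164, p₀ = 0.122.
Overall risk P(Y=1) = π·p₁ + (1−π)·p₀ = 0.253×0.164 + 0.747×0.122 = 0.13263.
Under exogeneity, PAF = [P(Y=1) − p₀] / P(Y=1).
PAF = (0.13263 − 0.122) / 0.13263 ≈ 0.0801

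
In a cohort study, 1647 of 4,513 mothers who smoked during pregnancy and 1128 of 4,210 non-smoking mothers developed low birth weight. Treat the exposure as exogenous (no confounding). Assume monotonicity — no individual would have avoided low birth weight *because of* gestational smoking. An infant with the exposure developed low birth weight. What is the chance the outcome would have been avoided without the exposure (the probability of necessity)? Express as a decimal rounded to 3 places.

p₁ = P(outcome | exposed) = 1647/4513 = 0.36495
p₀ = P(outcome | unexposed) = 1128/4210 = 0.26793
Under exogeneity and monotonicity, PN = (p₁ − p₀) / p₁.
PN = (0.36495 − 0.26793) / 0.36495 = 0.097012 / 0.36495 ≈ 0.2658

PN ≈ 0.266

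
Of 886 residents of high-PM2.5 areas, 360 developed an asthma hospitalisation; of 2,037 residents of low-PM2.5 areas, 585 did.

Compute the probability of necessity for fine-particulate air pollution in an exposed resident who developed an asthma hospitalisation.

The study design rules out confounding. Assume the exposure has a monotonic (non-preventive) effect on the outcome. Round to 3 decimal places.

p₁ = P(outcome | exposed) = 360/886 = 0.40632
p₀ = P(outcome | unexposed) = 585/2037 = 0.28719
Under exogeneity and monotonicity, PN = (p₁ − p₀) / p₁.
PN = (0.40632 − 0.28719) / 0.40632 = 0.11913 / 0.40632 ≈ 0.2932

PN ≈ 0.293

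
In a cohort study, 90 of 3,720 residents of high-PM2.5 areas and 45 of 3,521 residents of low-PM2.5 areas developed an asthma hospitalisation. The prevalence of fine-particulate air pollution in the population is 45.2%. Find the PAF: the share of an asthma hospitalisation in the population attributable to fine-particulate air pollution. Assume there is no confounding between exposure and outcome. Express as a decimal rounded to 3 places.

p₁ = P(outcome | exposed) = 90/3720 = 0.024194
p₀ = P(outcome | unexposed) = 45/3521 = 0.01278
Overall risk P(Y=1) = π·p₁ + (1−π)·p₀ = 0.452×0.024194 + 0.548×0.01278 = 0.017939.
Under exogeneity, PAF = [P(Y=1) − p₀] / P(Y=1).
PAF = (0.017939 − 0.01278) / 0.017939 ≈ 0.2876

PAF ≈ 0.288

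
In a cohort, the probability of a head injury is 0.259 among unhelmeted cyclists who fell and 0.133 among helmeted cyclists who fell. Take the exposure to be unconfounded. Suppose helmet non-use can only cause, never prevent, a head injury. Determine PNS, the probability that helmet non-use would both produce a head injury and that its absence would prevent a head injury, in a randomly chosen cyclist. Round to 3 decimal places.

PNS ≈ 0.126

Let p₁ = 0.259, p₀ = 0.133.
Under exogeneity and monotonicity, PNS = p₁ − p₀.
PNS = 0.259 − 0.133 = 0.126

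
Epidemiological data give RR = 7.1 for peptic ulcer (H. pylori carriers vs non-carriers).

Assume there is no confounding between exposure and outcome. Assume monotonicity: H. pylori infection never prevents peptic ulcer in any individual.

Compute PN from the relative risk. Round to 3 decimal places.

Under exogeneity and monotonicity, PN = (RR − 1) / RR = 1 − 1/RR.
PN = (7.1 − 1) / 7.1 = 6.1 / 7.1 ≈ 0.8592

PN ≈ 0.859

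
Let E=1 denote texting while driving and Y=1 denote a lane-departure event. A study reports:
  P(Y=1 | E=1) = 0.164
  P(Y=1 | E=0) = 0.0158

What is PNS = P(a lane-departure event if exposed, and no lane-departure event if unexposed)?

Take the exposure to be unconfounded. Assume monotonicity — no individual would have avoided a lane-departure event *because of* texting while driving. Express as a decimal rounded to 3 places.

PNS ≈ 0.148

Let p₁ = 0.164, p₀ = 0.0158.
Under exogeneity and monotonicity, PNS = p₁ − p₀.
PNS = 0.164 − 0.0158 = 0.1482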